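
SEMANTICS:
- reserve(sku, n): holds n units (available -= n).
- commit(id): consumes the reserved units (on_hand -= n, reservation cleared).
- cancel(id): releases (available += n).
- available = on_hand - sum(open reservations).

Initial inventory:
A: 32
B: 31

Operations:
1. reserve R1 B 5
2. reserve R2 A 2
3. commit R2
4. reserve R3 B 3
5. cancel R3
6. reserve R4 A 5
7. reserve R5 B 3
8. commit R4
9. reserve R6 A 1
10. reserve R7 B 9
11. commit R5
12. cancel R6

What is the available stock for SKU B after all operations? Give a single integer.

Answer: 14

Derivation:
Step 1: reserve R1 B 5 -> on_hand[A=32 B=31] avail[A=32 B=26] open={R1}
Step 2: reserve R2 A 2 -> on_hand[A=32 B=31] avail[A=30 B=26] open={R1,R2}
Step 3: commit R2 -> on_hand[A=30 B=31] avail[A=30 B=26] open={R1}
Step 4: reserve R3 B 3 -> on_hand[A=30 B=31] avail[A=30 B=23] open={R1,R3}
Step 5: cancel R3 -> on_hand[A=30 B=31] avail[A=30 B=26] open={R1}
Step 6: reserve R4 A 5 -> on_hand[A=30 B=31] avail[A=25 B=26] open={R1,R4}
Step 7: reserve R5 B 3 -> on_hand[A=30 B=31] avail[A=25 B=23] open={R1,R4,R5}
Step 8: commit R4 -> on_hand[A=25 B=31] avail[A=25 B=23] open={R1,R5}
Step 9: reserve R6 A 1 -> on_hand[A=25 B=31] avail[A=24 B=23] open={R1,R5,R6}
Step 10: reserve R7 B 9 -> on_hand[A=25 B=31] avail[A=24 B=14] open={R1,R5,R6,R7}
Step 11: commit R5 -> on_hand[A=25 B=28] avail[A=24 B=14] open={R1,R6,R7}
Step 12: cancel R6 -> on_hand[A=25 B=28] avail[A=25 B=14] open={R1,R7}
Final available[B] = 14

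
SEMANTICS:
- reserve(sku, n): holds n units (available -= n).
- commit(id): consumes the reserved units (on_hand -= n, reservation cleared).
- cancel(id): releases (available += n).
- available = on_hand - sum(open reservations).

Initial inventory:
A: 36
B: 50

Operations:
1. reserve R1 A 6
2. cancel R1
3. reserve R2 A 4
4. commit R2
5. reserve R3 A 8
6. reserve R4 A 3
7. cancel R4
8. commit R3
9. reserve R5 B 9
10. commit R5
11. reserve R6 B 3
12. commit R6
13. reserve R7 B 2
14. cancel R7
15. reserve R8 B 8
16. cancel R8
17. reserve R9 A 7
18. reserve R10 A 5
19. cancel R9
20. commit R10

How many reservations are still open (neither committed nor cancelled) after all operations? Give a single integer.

Answer: 0

Derivation:
Step 1: reserve R1 A 6 -> on_hand[A=36 B=50] avail[A=30 B=50] open={R1}
Step 2: cancel R1 -> on_hand[A=36 B=50] avail[A=36 B=50] open={}
Step 3: reserve R2 A 4 -> on_hand[A=36 B=50] avail[A=32 B=50] open={R2}
Step 4: commit R2 -> on_hand[A=32 B=50] avail[A=32 B=50] open={}
Step 5: reserve R3 A 8 -> on_hand[A=32 B=50] avail[A=24 B=50] open={R3}
Step 6: reserve R4 A 3 -> on_hand[A=32 B=50] avail[A=21 B=50] open={R3,R4}
Step 7: cancel R4 -> on_hand[A=32 B=50] avail[A=24 B=50] open={R3}
Step 8: commit R3 -> on_hand[A=24 B=50] avail[A=24 B=50] open={}
Step 9: reserve R5 B 9 -> on_hand[A=24 B=50] avail[A=24 B=41] open={R5}
Step 10: commit R5 -> on_hand[A=24 B=41] avail[A=24 B=41] open={}
Step 11: reserve R6 B 3 -> on_hand[A=24 B=41] avail[A=24 B=38] open={R6}
Step 12: commit R6 -> on_hand[A=24 B=38] avail[A=24 B=38] open={}
Step 13: reserve R7 B 2 -> on_hand[A=24 B=38] avail[A=24 B=36] open={R7}
Step 14: cancel R7 -> on_hand[A=24 B=38] avail[A=24 B=38] open={}
Step 15: reserve R8 B 8 -> on_hand[A=24 B=38] avail[A=24 B=30] open={R8}
Step 16: cancel R8 -> on_hand[A=24 B=38] avail[A=24 B=38] open={}
Step 17: reserve R9 A 7 -> on_hand[A=24 B=38] avail[A=17 B=38] open={R9}
Step 18: reserve R10 A 5 -> on_hand[A=24 B=38] avail[A=12 B=38] open={R10,R9}
Step 19: cancel R9 -> on_hand[A=24 B=38] avail[A=19 B=38] open={R10}
Step 20: commit R10 -> on_hand[A=19 B=38] avail[A=19 B=38] open={}
Open reservations: [] -> 0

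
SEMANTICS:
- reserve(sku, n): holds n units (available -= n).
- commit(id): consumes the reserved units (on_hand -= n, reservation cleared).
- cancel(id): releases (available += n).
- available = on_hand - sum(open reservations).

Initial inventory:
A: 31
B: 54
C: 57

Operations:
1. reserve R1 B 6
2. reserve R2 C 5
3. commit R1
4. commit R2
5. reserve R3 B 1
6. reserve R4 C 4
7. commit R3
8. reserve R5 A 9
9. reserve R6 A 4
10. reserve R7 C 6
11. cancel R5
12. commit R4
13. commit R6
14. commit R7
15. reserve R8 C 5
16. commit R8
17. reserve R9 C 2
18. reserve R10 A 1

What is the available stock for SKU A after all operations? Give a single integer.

Step 1: reserve R1 B 6 -> on_hand[A=31 B=54 C=57] avail[A=31 B=48 C=57] open={R1}
Step 2: reserve R2 C 5 -> on_hand[A=31 B=54 C=57] avail[A=31 B=48 C=52] open={R1,R2}
Step 3: commit R1 -> on_hand[A=31 B=48 C=57] avail[A=31 B=48 C=52] open={R2}
Step 4: commit R2 -> on_hand[A=31 B=48 C=52] avail[A=31 B=48 C=52] open={}
Step 5: reserve R3 B 1 -> on_hand[A=31 B=48 C=52] avail[A=31 B=47 C=52] open={R3}
Step 6: reserve R4 C 4 -> on_hand[A=31 B=48 C=52] avail[A=31 B=47 C=48] open={R3,R4}
Step 7: commit R3 -> on_hand[A=31 B=47 C=52] avail[A=31 B=47 C=48] open={R4}
Step 8: reserve R5 A 9 -> on_hand[A=31 B=47 C=52] avail[A=22 B=47 C=48] open={R4,R5}
Step 9: reserve R6 A 4 -> on_hand[A=31 B=47 C=52] avail[A=18 B=47 C=48] open={R4,R5,R6}
Step 10: reserve R7 C 6 -> on_hand[A=31 B=47 C=52] avail[A=18 B=47 C=42] open={R4,R5,R6,R7}
Step 11: cancel R5 -> on_hand[A=31 B=47 C=52] avail[A=27 B=47 C=42] open={R4,R6,R7}
Step 12: commit R4 -> on_hand[A=31 B=47 C=48] avail[A=27 B=47 C=42] open={R6,R7}
Step 13: commit R6 -> on_hand[A=27 B=47 C=48] avail[A=27 B=47 C=42] open={R7}
Step 14: commit R7 -> on_hand[A=27 B=47 C=42] avail[A=27 B=47 C=42] open={}
Step 15: reserve R8 C 5 -> on_hand[A=27 B=47 C=42] avail[A=27 B=47 C=37] open={R8}
Step 16: commit R8 -> on_hand[A=27 B=47 C=37] avail[A=27 B=47 C=37] open={}
Step 17: reserve R9 C 2 -> on_hand[A=27 B=47 C=37] avail[A=27 B=47 C=35] open={R9}
Step 18: reserve R10 A 1 -> on_hand[A=27 B=47 C=37] avail[A=26 B=47 C=35] open={R10,R9}
Final available[A] = 26

Answer: 26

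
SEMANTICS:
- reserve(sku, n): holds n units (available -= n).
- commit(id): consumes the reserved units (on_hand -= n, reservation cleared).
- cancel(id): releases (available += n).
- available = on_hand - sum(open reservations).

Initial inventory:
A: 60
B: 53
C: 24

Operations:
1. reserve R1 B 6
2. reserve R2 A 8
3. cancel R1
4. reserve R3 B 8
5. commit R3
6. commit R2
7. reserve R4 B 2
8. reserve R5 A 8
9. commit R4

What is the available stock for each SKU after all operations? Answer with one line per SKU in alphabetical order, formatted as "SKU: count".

Step 1: reserve R1 B 6 -> on_hand[A=60 B=53 C=24] avail[A=60 B=47 C=24] open={R1}
Step 2: reserve R2 A 8 -> on_hand[A=60 B=53 C=24] avail[A=52 B=47 C=24] open={R1,R2}
Step 3: cancel R1 -> on_hand[A=60 B=53 C=24] avail[A=52 B=53 C=24] open={R2}
Step 4: reserve R3 B 8 -> on_hand[A=60 B=53 C=24] avail[A=52 B=45 C=24] open={R2,R3}
Step 5: commit R3 -> on_hand[A=60 B=45 C=24] avail[A=52 B=45 C=24] open={R2}
Step 6: commit R2 -> on_hand[A=52 B=45 C=24] avail[A=52 B=45 C=24] open={}
Step 7: reserve R4 B 2 -> on_hand[A=52 B=45 C=24] avail[A=52 B=43 C=24] open={R4}
Step 8: reserve R5 A 8 -> on_hand[A=52 B=45 C=24] avail[A=44 B=43 C=24] open={R4,R5}
Step 9: commit R4 -> on_hand[A=52 B=43 C=24] avail[A=44 B=43 C=24] open={R5}

Answer: A: 44
B: 43
C: 24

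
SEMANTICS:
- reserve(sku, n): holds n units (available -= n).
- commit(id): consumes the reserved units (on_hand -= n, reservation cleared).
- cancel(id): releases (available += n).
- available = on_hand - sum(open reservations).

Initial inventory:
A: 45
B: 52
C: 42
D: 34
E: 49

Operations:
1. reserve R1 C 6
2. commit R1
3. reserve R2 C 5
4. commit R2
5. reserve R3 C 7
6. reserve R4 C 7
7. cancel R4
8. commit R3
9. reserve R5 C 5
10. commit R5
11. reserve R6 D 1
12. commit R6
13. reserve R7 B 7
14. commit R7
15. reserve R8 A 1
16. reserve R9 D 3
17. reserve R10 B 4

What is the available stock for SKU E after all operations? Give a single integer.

Answer: 49

Derivation:
Step 1: reserve R1 C 6 -> on_hand[A=45 B=52 C=42 D=34 E=49] avail[A=45 B=52 C=36 D=34 E=49] open={R1}
Step 2: commit R1 -> on_hand[A=45 B=52 C=36 D=34 E=49] avail[A=45 B=52 C=36 D=34 E=49] open={}
Step 3: reserve R2 C 5 -> on_hand[A=45 B=52 C=36 D=34 E=49] avail[A=45 B=52 C=31 D=34 E=49] open={R2}
Step 4: commit R2 -> on_hand[A=45 B=52 C=31 D=34 E=49] avail[A=45 B=52 C=31 D=34 E=49] open={}
Step 5: reserve R3 C 7 -> on_hand[A=45 B=52 C=31 D=34 E=49] avail[A=45 B=52 C=24 D=34 E=49] open={R3}
Step 6: reserve R4 C 7 -> on_hand[A=45 B=52 C=31 D=34 E=49] avail[A=45 B=52 C=17 D=34 E=49] open={R3,R4}
Step 7: cancel R4 -> on_hand[A=45 B=52 C=31 D=34 E=49] avail[A=45 B=52 C=24 D=34 E=49] open={R3}
Step 8: commit R3 -> on_hand[A=45 B=52 C=24 D=34 E=49] avail[A=45 B=52 C=24 D=34 E=49] open={}
Step 9: reserve R5 C 5 -> on_hand[A=45 B=52 C=24 D=34 E=49] avail[A=45 B=52 C=19 D=34 E=49] open={R5}
Step 10: commit R5 -> on_hand[A=45 B=52 C=19 D=34 E=49] avail[A=45 B=52 C=19 D=34 E=49] open={}
Step 11: reserve R6 D 1 -> on_hand[A=45 B=52 C=19 D=34 E=49] avail[A=45 B=52 C=19 D=33 E=49] open={R6}
Step 12: commit R6 -> on_hand[A=45 B=52 C=19 D=33 E=49] avail[A=45 B=52 C=19 D=33 E=49] open={}
Step 13: reserve R7 B 7 -> on_hand[A=45 B=52 C=19 D=33 E=49] avail[A=45 B=45 C=19 D=33 E=49] open={R7}
Step 14: commit R7 -> on_hand[A=45 B=45 C=19 D=33 E=49] avail[A=45 B=45 C=19 D=33 E=49] open={}
Step 15: reserve R8 A 1 -> on_hand[A=45 B=45 C=19 D=33 E=49] avail[A=44 B=45 C=19 D=33 E=49] open={R8}
Step 16: reserve R9 D 3 -> on_hand[A=45 B=45 C=19 D=33 E=49] avail[A=44 B=45 C=19 D=30 E=49] open={R8,R9}
Step 17: reserve R10 B 4 -> on_hand[A=45 B=45 C=19 D=33 E=49] avail[A=44 B=41 C=19 D=30 E=49] open={R10,R8,R9}
Final available[E] = 49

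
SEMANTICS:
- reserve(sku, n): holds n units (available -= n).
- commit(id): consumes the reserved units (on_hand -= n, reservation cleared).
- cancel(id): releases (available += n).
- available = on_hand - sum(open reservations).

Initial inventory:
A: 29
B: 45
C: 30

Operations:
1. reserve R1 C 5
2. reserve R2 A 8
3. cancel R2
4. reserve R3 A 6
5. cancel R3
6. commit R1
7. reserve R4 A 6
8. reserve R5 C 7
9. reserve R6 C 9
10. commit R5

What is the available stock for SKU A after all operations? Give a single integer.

Step 1: reserve R1 C 5 -> on_hand[A=29 B=45 C=30] avail[A=29 B=45 C=25] open={R1}
Step 2: reserve R2 A 8 -> on_hand[A=29 B=45 C=30] avail[A=21 B=45 C=25] open={R1,R2}
Step 3: cancel R2 -> on_hand[A=29 B=45 C=30] avail[A=29 B=45 C=25] open={R1}
Step 4: reserve R3 A 6 -> on_hand[A=29 B=45 C=30] avail[A=23 B=45 C=25] open={R1,R3}
Step 5: cancel R3 -> on_hand[A=29 B=45 C=30] avail[A=29 B=45 C=25] open={R1}
Step 6: commit R1 -> on_hand[A=29 B=45 C=25] avail[A=29 B=45 C=25] open={}
Step 7: reserve R4 A 6 -> on_hand[A=29 B=45 C=25] avail[A=23 B=45 C=25] open={R4}
Step 8: reserve R5 C 7 -> on_hand[A=29 B=45 C=25] avail[A=23 B=45 C=18] open={R4,R5}
Step 9: reserve R6 C 9 -> on_hand[A=29 B=45 C=25] avail[A=23 B=45 C=9] open={R4,R5,R6}
Step 10: commit R5 -> on_hand[A=29 B=45 C=18] avail[A=23 B=45 C=9] open={R4,R6}
Final available[A] = 23

Answer: 23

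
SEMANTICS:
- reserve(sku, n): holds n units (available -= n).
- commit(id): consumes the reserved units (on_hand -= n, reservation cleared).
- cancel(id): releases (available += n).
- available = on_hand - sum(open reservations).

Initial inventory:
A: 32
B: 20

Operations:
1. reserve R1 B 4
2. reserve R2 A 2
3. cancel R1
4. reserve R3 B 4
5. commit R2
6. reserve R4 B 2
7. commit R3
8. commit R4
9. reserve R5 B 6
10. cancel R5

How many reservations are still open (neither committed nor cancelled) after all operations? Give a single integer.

Step 1: reserve R1 B 4 -> on_hand[A=32 B=20] avail[A=32 B=16] open={R1}
Step 2: reserve R2 A 2 -> on_hand[A=32 B=20] avail[A=30 B=16] open={R1,R2}
Step 3: cancel R1 -> on_hand[A=32 B=20] avail[A=30 B=20] open={R2}
Step 4: reserve R3 B 4 -> on_hand[A=32 B=20] avail[A=30 B=16] open={R2,R3}
Step 5: commit R2 -> on_hand[A=30 B=20] avail[A=30 B=16] open={R3}
Step 6: reserve R4 B 2 -> on_hand[A=30 B=20] avail[A=30 B=14] open={R3,R4}
Step 7: commit R3 -> on_hand[A=30 B=16] avail[A=30 B=14] open={R4}
Step 8: commit R4 -> on_hand[A=30 B=14] avail[A=30 B=14] open={}
Step 9: reserve R5 B 6 -> on_hand[A=30 B=14] avail[A=30 B=8] open={R5}
Step 10: cancel R5 -> on_hand[A=30 B=14] avail[A=30 B=14] open={}
Open reservations: [] -> 0

Answer: 0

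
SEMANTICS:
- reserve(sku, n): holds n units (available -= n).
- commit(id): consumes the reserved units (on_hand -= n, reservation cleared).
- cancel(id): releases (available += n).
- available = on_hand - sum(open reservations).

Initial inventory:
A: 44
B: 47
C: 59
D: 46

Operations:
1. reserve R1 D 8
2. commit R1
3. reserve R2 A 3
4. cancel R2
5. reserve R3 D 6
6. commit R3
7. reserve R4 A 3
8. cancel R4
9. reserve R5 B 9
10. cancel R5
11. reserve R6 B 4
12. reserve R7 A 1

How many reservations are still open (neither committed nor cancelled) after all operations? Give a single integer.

Answer: 2

Derivation:
Step 1: reserve R1 D 8 -> on_hand[A=44 B=47 C=59 D=46] avail[A=44 B=47 C=59 D=38] open={R1}
Step 2: commit R1 -> on_hand[A=44 B=47 C=59 D=38] avail[A=44 B=47 C=59 D=38] open={}
Step 3: reserve R2 A 3 -> on_hand[A=44 B=47 C=59 D=38] avail[A=41 B=47 C=59 D=38] open={R2}
Step 4: cancel R2 -> on_hand[A=44 B=47 C=59 D=38] avail[A=44 B=47 C=59 D=38] open={}
Step 5: reserve R3 D 6 -> on_hand[A=44 B=47 C=59 D=38] avail[A=44 B=47 C=59 D=32] open={R3}
Step 6: commit R3 -> on_hand[A=44 B=47 C=59 D=32] avail[A=44 B=47 C=59 D=32] open={}
Step 7: reserve R4 A 3 -> on_hand[A=44 B=47 C=59 D=32] avail[A=41 B=47 C=59 D=32] open={R4}
Step 8: cancel R4 -> on_hand[A=44 B=47 C=59 D=32] avail[A=44 B=47 C=59 D=32] open={}
Step 9: reserve R5 B 9 -> on_hand[A=44 B=47 C=59 D=32] avail[A=44 B=38 C=59 D=32] open={R5}
Step 10: cancel R5 -> on_hand[A=44 B=47 C=59 D=32] avail[A=44 B=47 C=59 D=32] open={}
Step 11: reserve R6 B 4 -> on_hand[A=44 B=47 C=59 D=32] avail[A=44 B=43 C=59 D=32] open={R6}
Step 12: reserve R7 A 1 -> on_hand[A=44 B=47 C=59 D=32] avail[A=43 B=43 C=59 D=32] open={R6,R7}
Open reservations: ['R6', 'R7'] -> 2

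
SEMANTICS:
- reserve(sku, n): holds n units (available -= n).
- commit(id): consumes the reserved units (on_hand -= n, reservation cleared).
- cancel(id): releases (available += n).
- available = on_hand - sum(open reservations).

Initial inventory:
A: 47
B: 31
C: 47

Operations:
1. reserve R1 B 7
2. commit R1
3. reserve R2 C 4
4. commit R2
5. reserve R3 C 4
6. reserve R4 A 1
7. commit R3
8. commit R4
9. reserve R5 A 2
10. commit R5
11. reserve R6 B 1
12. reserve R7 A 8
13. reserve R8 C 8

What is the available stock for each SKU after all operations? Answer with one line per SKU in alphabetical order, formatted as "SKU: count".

Answer: A: 36
B: 23
C: 31

Derivation:
Step 1: reserve R1 B 7 -> on_hand[A=47 B=31 C=47] avail[A=47 B=24 C=47] open={R1}
Step 2: commit R1 -> on_hand[A=47 B=24 C=47] avail[A=47 B=24 C=47] open={}
Step 3: reserve R2 C 4 -> on_hand[A=47 B=24 C=47] avail[A=47 B=24 C=43] open={R2}
Step 4: commit R2 -> on_hand[A=47 B=24 C=43] avail[A=47 B=24 C=43] open={}
Step 5: reserve R3 C 4 -> on_hand[A=47 B=24 C=43] avail[A=47 B=24 C=39] open={R3}
Step 6: reserve R4 A 1 -> on_hand[A=47 B=24 C=43] avail[A=46 B=24 C=39] open={R3,R4}
Step 7: commit R3 -> on_hand[A=47 B=24 C=39] avail[A=46 B=24 C=39] open={R4}
Step 8: commit R4 -> on_hand[A=46 B=24 C=39] avail[A=46 B=24 C=39] open={}
Step 9: reserve R5 A 2 -> on_hand[A=46 B=24 C=39] avail[A=44 B=24 C=39] open={R5}
Step 10: commit R5 -> on_hand[A=44 B=24 C=39] avail[A=44 B=24 C=39] open={}
Step 11: reserve R6 B 1 -> on_hand[A=44 B=24 C=39] avail[A=44 B=23 C=39] open={R6}
Step 12: reserve R7 A 8 -> on_hand[A=44 B=24 C=39] avail[A=36 B=23 C=39] open={R6,R7}
Step 13: reserve R8 C 8 -> on_hand[A=44 B=24 C=39] avail[A=36 B=23 C=31] open={R6,R7,R8}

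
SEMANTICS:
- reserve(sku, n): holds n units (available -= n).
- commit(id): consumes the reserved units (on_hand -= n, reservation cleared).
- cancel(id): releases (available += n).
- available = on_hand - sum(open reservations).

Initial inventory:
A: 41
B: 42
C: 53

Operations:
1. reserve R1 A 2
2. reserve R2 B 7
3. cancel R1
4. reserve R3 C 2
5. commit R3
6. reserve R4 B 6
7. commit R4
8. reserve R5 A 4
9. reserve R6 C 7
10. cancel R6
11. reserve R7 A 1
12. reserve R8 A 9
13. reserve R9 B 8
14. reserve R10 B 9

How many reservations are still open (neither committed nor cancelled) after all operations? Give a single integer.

Step 1: reserve R1 A 2 -> on_hand[A=41 B=42 C=53] avail[A=39 B=42 C=53] open={R1}
Step 2: reserve R2 B 7 -> on_hand[A=41 B=42 C=53] avail[A=39 B=35 C=53] open={R1,R2}
Step 3: cancel R1 -> on_hand[A=41 B=42 C=53] avail[A=41 B=35 C=53] open={R2}
Step 4: reserve R3 C 2 -> on_hand[A=41 B=42 C=53] avail[A=41 B=35 C=51] open={R2,R3}
Step 5: commit R3 -> on_hand[A=41 B=42 C=51] avail[A=41 B=35 C=51] open={R2}
Step 6: reserve R4 B 6 -> on_hand[A=41 B=42 C=51] avail[A=41 B=29 C=51] open={R2,R4}
Step 7: commit R4 -> on_hand[A=41 B=36 C=51] avail[A=41 B=29 C=51] open={R2}
Step 8: reserve R5 A 4 -> on_hand[A=41 B=36 C=51] avail[A=37 B=29 C=51] open={R2,R5}
Step 9: reserve R6 C 7 -> on_hand[A=41 B=36 C=51] avail[A=37 B=29 C=44] open={R2,R5,R6}
Step 10: cancel R6 -> on_hand[A=41 B=36 C=51] avail[A=37 B=29 C=51] open={R2,R5}
Step 11: reserve R7 A 1 -> on_hand[A=41 B=36 C=51] avail[A=36 B=29 C=51] open={R2,R5,R7}
Step 12: reserve R8 A 9 -> on_hand[A=41 B=36 C=51] avail[A=27 B=29 C=51] open={R2,R5,R7,R8}
Step 13: reserve R9 B 8 -> on_hand[A=41 B=36 C=51] avail[A=27 B=21 C=51] open={R2,R5,R7,R8,R9}
Step 14: reserve R10 B 9 -> on_hand[A=41 B=36 C=51] avail[A=27 B=12 C=51] open={R10,R2,R5,R7,R8,R9}
Open reservations: ['R10', 'R2', 'R5', 'R7', 'R8', 'R9'] -> 6

Answer: 6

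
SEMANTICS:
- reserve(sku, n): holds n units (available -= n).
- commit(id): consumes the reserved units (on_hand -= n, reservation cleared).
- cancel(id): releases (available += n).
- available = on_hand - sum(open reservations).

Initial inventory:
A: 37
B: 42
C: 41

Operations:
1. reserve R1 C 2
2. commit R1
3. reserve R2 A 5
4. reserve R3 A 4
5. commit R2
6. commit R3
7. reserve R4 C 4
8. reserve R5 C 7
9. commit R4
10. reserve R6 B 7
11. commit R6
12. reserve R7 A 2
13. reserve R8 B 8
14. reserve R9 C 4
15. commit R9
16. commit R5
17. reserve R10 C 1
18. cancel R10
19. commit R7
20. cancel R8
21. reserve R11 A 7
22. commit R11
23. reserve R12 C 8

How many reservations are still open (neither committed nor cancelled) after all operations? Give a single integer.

Answer: 1

Derivation:
Step 1: reserve R1 C 2 -> on_hand[A=37 B=42 C=41] avail[A=37 B=42 C=39] open={R1}
Step 2: commit R1 -> on_hand[A=37 B=42 C=39] avail[A=37 B=42 C=39] open={}
Step 3: reserve R2 A 5 -> on_hand[A=37 B=42 C=39] avail[A=32 B=42 C=39] open={R2}
Step 4: reserve R3 A 4 -> on_hand[A=37 B=42 C=39] avail[A=28 B=42 C=39] open={R2,R3}
Step 5: commit R2 -> on_hand[A=32 B=42 C=39] avail[A=28 B=42 C=39] open={R3}
Step 6: commit R3 -> on_hand[A=28 B=42 C=39] avail[A=28 B=42 C=39] open={}
Step 7: reserve R4 C 4 -> on_hand[A=28 B=42 C=39] avail[A=28 B=42 C=35] open={R4}
Step 8: reserve R5 C 7 -> on_hand[A=28 B=42 C=39] avail[A=28 B=42 C=28] open={R4,R5}
Step 9: commit R4 -> on_hand[A=28 B=42 C=35] avail[A=28 B=42 C=28] open={R5}
Step 10: reserve R6 B 7 -> on_hand[A=28 B=42 C=35] avail[A=28 B=35 C=28] open={R5,R6}
Step 11: commit R6 -> on_hand[A=28 B=35 C=35] avail[A=28 B=35 C=28] open={R5}
Step 12: reserve R7 A 2 -> on_hand[A=28 B=35 C=35] avail[A=26 B=35 C=28] open={R5,R7}
Step 13: reserve R8 B 8 -> on_hand[A=28 B=35 C=35] avail[A=26 B=27 C=28] open={R5,R7,R8}
Step 14: reserve R9 C 4 -> on_hand[A=28 B=35 C=35] avail[A=26 B=27 C=24] open={R5,R7,R8,R9}
Step 15: commit R9 -> on_hand[A=28 B=35 C=31] avail[A=26 B=27 C=24] open={R5,R7,R8}
Step 16: commit R5 -> on_hand[A=28 B=35 C=24] avail[A=26 B=27 C=24] open={R7,R8}
Step 17: reserve R10 C 1 -> on_hand[A=28 B=35 C=24] avail[A=26 B=27 C=23] open={R10,R7,R8}
Step 18: cancel R10 -> on_hand[A=28 B=35 C=24] avail[A=26 B=27 C=24] open={R7,R8}
Step 19: commit R7 -> on_hand[A=26 B=35 C=24] avail[A=26 B=27 C=24] open={R8}
Step 20: cancel R8 -> on_hand[A=26 B=35 C=24] avail[A=26 B=35 C=24] open={}
Step 21: reserve R11 A 7 -> on_hand[A=26 B=35 C=24] avail[A=19 B=35 C=24] open={R11}
Step 22: commit R11 -> on_hand[A=19 B=35 C=24] avail[A=19 B=35 C=24] open={}
Step 23: reserve R12 C 8 -> on_hand[A=19 B=35 C=24] avail[A=19 B=35 C=16] open={R12}
Open reservations: ['R12'] -> 1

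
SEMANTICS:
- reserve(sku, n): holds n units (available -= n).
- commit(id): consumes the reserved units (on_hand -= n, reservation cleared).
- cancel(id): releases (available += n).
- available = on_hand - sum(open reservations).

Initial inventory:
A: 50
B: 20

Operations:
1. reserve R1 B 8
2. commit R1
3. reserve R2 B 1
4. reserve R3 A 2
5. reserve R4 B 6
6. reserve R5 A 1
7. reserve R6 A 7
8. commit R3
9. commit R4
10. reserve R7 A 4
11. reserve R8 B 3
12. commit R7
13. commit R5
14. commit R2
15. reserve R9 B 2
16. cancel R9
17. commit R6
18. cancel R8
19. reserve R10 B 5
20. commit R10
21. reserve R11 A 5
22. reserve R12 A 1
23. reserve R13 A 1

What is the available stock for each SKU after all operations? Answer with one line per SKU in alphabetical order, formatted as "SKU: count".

Answer: A: 29
B: 0

Derivation:
Step 1: reserve R1 B 8 -> on_hand[A=50 B=20] avail[A=50 B=12] open={R1}
Step 2: commit R1 -> on_hand[A=50 B=12] avail[A=50 B=12] open={}
Step 3: reserve R2 B 1 -> on_hand[A=50 B=12] avail[A=50 B=11] open={R2}
Step 4: reserve R3 A 2 -> on_hand[A=50 B=12] avail[A=48 B=11] open={R2,R3}
Step 5: reserve R4 B 6 -> on_hand[A=50 B=12] avail[A=48 B=5] open={R2,R3,R4}
Step 6: reserve R5 A 1 -> on_hand[A=50 B=12] avail[A=47 B=5] open={R2,R3,R4,R5}
Step 7: reserve R6 A 7 -> on_hand[A=50 B=12] avail[A=40 B=5] open={R2,R3,R4,R5,R6}
Step 8: commit R3 -> on_hand[A=48 B=12] avail[A=40 B=5] open={R2,R4,R5,R6}
Step 9: commit R4 -> on_hand[A=48 B=6] avail[A=40 B=5] open={R2,R5,R6}
Step 10: reserve R7 A 4 -> on_hand[A=48 B=6] avail[A=36 B=5] open={R2,R5,R6,R7}
Step 11: reserve R8 B 3 -> on_hand[A=48 B=6] avail[A=36 B=2] open={R2,R5,R6,R7,R8}
Step 12: commit R7 -> on_hand[A=44 B=6] avail[A=36 B=2] open={R2,R5,R6,R8}
Step 13: commit R5 -> on_hand[A=43 B=6] avail[A=36 B=2] open={R2,R6,R8}
Step 14: commit R2 -> on_hand[A=43 B=5] avail[A=36 B=2] open={R6,R8}
Step 15: reserve R9 B 2 -> on_hand[A=43 B=5] avail[A=36 B=0] open={R6,R8,R9}
Step 16: cancel R9 -> on_hand[A=43 B=5] avail[A=36 B=2] open={R6,R8}
Step 17: commit R6 -> on_hand[A=36 B=5] avail[A=36 B=2] open={R8}
Step 18: cancel R8 -> on_hand[A=36 B=5] avail[A=36 B=5] open={}
Step 19: reserve R10 B 5 -> on_hand[A=36 B=5] avail[A=36 B=0] open={R10}
Step 20: commit R10 -> on_hand[A=36 B=0] avail[A=36 B=0] open={}
Step 21: reserve R11 A 5 -> on_hand[A=36 B=0] avail[A=31 B=0] open={R11}
Step 22: reserve R12 A 1 -> on_hand[A=36 B=0] avail[A=30 B=0] open={R11,R12}
Step 23: reserve R13 A 1 -> on_hand[A=36 B=0] avail[A=29 B=0] open={R11,R12,R13}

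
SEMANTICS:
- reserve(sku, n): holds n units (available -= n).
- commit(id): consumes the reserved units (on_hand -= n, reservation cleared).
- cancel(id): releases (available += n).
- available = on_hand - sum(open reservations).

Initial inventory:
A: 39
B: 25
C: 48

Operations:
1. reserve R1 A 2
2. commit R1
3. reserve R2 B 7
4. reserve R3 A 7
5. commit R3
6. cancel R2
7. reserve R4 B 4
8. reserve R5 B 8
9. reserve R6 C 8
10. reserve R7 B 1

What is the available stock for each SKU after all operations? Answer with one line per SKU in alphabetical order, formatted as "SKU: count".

Answer: A: 30
B: 12
C: 40

Derivation:
Step 1: reserve R1 A 2 -> on_hand[A=39 B=25 C=48] avail[A=37 B=25 C=48] open={R1}
Step 2: commit R1 -> on_hand[A=37 B=25 C=48] avail[A=37 B=25 C=48] open={}
Step 3: reserve R2 B 7 -> on_hand[A=37 B=25 C=48] avail[A=37 B=18 C=48] open={R2}
Step 4: reserve R3 A 7 -> on_hand[A=37 B=25 C=48] avail[A=30 B=18 C=48] open={R2,R3}
Step 5: commit R3 -> on_hand[A=30 B=25 C=48] avail[A=30 B=18 C=48] open={R2}
Step 6: cancel R2 -> on_hand[A=30 B=25 C=48] avail[A=30 B=25 C=48] open={}
Step 7: reserve R4 B 4 -> on_hand[A=30 B=25 C=48] avail[A=30 B=21 C=48] open={R4}
Step 8: reserve R5 B 8 -> on_hand[A=30 B=25 C=48] avail[A=30 B=13 C=48] open={R4,R5}
Step 9: reserve R6 C 8 -> on_hand[A=30 B=25 C=48] avail[A=30 B=13 C=40] open={R4,R5,R6}
Step 10: reserve R7 B 1 -> on_hand[A=30 B=25 C=48] avail[A=30 B=12 C=40] open={R4,R5,R6,R7}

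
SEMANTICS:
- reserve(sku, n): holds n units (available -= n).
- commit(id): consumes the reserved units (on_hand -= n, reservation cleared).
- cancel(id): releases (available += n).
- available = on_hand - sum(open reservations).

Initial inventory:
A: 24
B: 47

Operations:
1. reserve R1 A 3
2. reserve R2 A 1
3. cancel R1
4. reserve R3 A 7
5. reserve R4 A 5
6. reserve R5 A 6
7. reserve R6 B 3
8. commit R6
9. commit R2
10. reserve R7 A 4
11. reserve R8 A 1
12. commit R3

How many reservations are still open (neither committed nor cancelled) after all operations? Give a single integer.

Step 1: reserve R1 A 3 -> on_hand[A=24 B=47] avail[A=21 B=47] open={R1}
Step 2: reserve R2 A 1 -> on_hand[A=24 B=47] avail[A=20 B=47] open={R1,R2}
Step 3: cancel R1 -> on_hand[A=24 B=47] avail[A=23 B=47] open={R2}
Step 4: reserve R3 A 7 -> on_hand[A=24 B=47] avail[A=16 B=47] open={R2,R3}
Step 5: reserve R4 A 5 -> on_hand[A=24 B=47] avail[A=11 B=47] open={R2,R3,R4}
Step 6: reserve R5 A 6 -> on_hand[A=24 B=47] avail[A=5 B=47] open={R2,R3,R4,R5}
Step 7: reserve R6 B 3 -> on_hand[A=24 B=47] avail[A=5 B=44] open={R2,R3,R4,R5,R6}
Step 8: commit R6 -> on_hand[A=24 B=44] avail[A=5 B=44] open={R2,R3,R4,R5}
Step 9: commit R2 -> on_hand[A=23 B=44] avail[A=5 B=44] open={R3,R4,R5}
Step 10: reserve R7 A 4 -> on_hand[A=23 B=44] avail[A=1 B=44] open={R3,R4,R5,R7}
Step 11: reserve R8 A 1 -> on_hand[A=23 B=44] avail[A=0 B=44] open={R3,R4,R5,R7,R8}
Step 12: commit R3 -> on_hand[A=16 B=44] avail[A=0 B=44] open={R4,R5,R7,R8}
Open reservations: ['R4', 'R5', 'R7', 'R8'] -> 4

Answer: 4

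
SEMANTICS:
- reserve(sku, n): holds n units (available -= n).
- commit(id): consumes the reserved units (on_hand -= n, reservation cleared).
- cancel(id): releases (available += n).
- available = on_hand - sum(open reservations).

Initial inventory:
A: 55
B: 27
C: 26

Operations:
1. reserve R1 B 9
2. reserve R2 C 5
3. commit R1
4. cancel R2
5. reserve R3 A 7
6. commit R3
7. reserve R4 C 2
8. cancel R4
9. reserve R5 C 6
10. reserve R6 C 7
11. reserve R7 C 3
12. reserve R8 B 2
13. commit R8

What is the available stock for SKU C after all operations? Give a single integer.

Step 1: reserve R1 B 9 -> on_hand[A=55 B=27 C=26] avail[A=55 B=18 C=26] open={R1}
Step 2: reserve R2 C 5 -> on_hand[A=55 B=27 C=26] avail[A=55 B=18 C=21] open={R1,R2}
Step 3: commit R1 -> on_hand[A=55 B=18 C=26] avail[A=55 B=18 C=21] open={R2}
Step 4: cancel R2 -> on_hand[A=55 B=18 C=26] avail[A=55 B=18 C=26] open={}
Step 5: reserve R3 A 7 -> on_hand[A=55 B=18 C=26] avail[A=48 B=18 C=26] open={R3}
Step 6: commit R3 -> on_hand[A=48 B=18 C=26] avail[A=48 B=18 C=26] open={}
Step 7: reserve R4 C 2 -> on_hand[A=48 B=18 C=26] avail[A=48 B=18 C=24] open={R4}
Step 8: cancel R4 -> on_hand[A=48 B=18 C=26] avail[A=48 B=18 C=26] open={}
Step 9: reserve R5 C 6 -> on_hand[A=48 B=18 C=26] avail[A=48 B=18 C=20] open={R5}
Step 10: reserve R6 C 7 -> on_hand[A=48 B=18 C=26] avail[A=48 B=18 C=13] open={R5,R6}
Step 11: reserve R7 C 3 -> on_hand[A=48 B=18 C=26] avail[A=48 B=18 C=10] open={R5,R6,R7}
Step 12: reserve R8 B 2 -> on_hand[A=48 B=18 C=26] avail[A=48 B=16 C=10] open={R5,R6,R7,R8}
Step 13: commit R8 -> on_hand[A=48 B=16 C=26] avail[A=48 B=16 C=10] open={R5,R6,R7}
Final available[C] = 10

Answer: 10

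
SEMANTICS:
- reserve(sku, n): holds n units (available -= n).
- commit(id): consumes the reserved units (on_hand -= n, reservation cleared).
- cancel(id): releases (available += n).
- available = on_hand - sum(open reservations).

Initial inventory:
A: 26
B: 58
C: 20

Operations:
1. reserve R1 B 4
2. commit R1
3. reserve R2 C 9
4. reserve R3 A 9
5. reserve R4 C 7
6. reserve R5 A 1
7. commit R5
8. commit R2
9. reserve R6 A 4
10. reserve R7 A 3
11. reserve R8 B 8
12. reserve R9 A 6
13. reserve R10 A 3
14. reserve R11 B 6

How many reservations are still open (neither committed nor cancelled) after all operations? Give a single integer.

Step 1: reserve R1 B 4 -> on_hand[A=26 B=58 C=20] avail[A=26 B=54 C=20] open={R1}
Step 2: commit R1 -> on_hand[A=26 B=54 C=20] avail[A=26 B=54 C=20] open={}
Step 3: reserve R2 C 9 -> on_hand[A=26 B=54 C=20] avail[A=26 B=54 C=11] open={R2}
Step 4: reserve R3 A 9 -> on_hand[A=26 B=54 C=20] avail[A=17 B=54 C=11] open={R2,R3}
Step 5: reserve R4 C 7 -> on_hand[A=26 B=54 C=20] avail[A=17 B=54 C=4] open={R2,R3,R4}
Step 6: reserve R5 A 1 -> on_hand[A=26 B=54 C=20] avail[A=16 B=54 C=4] open={R2,R3,R4,R5}
Step 7: commit R5 -> on_hand[A=25 B=54 C=20] avail[A=16 B=54 C=4] open={R2,R3,R4}
Step 8: commit R2 -> on_hand[A=25 B=54 C=11] avail[A=16 B=54 C=4] open={R3,R4}
Step 9: reserve R6 A 4 -> on_hand[A=25 B=54 C=11] avail[A=12 B=54 C=4] open={R3,R4,R6}
Step 10: reserve R7 A 3 -> on_hand[A=25 B=54 C=11] avail[A=9 B=54 C=4] open={R3,R4,R6,R7}
Step 11: reserve R8 B 8 -> on_hand[A=25 B=54 C=11] avail[A=9 B=46 C=4] open={R3,R4,R6,R7,R8}
Step 12: reserve R9 A 6 -> on_hand[A=25 B=54 C=11] avail[A=3 B=46 C=4] open={R3,R4,R6,R7,R8,R9}
Step 13: reserve R10 A 3 -> on_hand[A=25 B=54 C=11] avail[A=0 B=46 C=4] open={R10,R3,R4,R6,R7,R8,R9}
Step 14: reserve R11 B 6 -> on_hand[A=25 B=54 C=11] avail[A=0 B=40 C=4] open={R10,R11,R3,R4,R6,R7,R8,R9}
Open reservations: ['R10', 'R11', 'R3', 'R4', 'R6', 'R7', 'R8', 'R9'] -> 8

Answer: 8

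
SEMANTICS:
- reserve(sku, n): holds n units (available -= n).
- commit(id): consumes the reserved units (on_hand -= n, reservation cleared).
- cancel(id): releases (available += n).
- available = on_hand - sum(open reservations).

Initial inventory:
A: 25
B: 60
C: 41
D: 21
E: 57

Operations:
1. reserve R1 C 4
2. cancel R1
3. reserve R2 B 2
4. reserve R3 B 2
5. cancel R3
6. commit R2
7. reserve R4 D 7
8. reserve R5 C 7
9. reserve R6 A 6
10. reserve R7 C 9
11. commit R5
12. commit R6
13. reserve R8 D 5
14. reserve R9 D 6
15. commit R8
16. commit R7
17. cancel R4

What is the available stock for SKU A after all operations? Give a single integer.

Step 1: reserve R1 C 4 -> on_hand[A=25 B=60 C=41 D=21 E=57] avail[A=25 B=60 C=37 D=21 E=57] open={R1}
Step 2: cancel R1 -> on_hand[A=25 B=60 C=41 D=21 E=57] avail[A=25 B=60 C=41 D=21 E=57] open={}
Step 3: reserve R2 B 2 -> on_hand[A=25 B=60 C=41 D=21 E=57] avail[A=25 B=58 C=41 D=21 E=57] open={R2}
Step 4: reserve R3 B 2 -> on_hand[A=25 B=60 C=41 D=21 E=57] avail[A=25 B=56 C=41 D=21 E=57] open={R2,R3}
Step 5: cancel R3 -> on_hand[A=25 B=60 C=41 D=21 E=57] avail[A=25 B=58 C=41 D=21 E=57] open={R2}
Step 6: commit R2 -> on_hand[A=25 B=58 C=41 D=21 E=57] avail[A=25 B=58 C=41 D=21 E=57] open={}
Step 7: reserve R4 D 7 -> on_hand[A=25 B=58 C=41 D=21 E=57] avail[A=25 B=58 C=41 D=14 E=57] open={R4}
Step 8: reserve R5 C 7 -> on_hand[A=25 B=58 C=41 D=21 E=57] avail[A=25 B=58 C=34 D=14 E=57] open={R4,R5}
Step 9: reserve R6 A 6 -> on_hand[A=25 B=58 C=41 D=21 E=57] avail[A=19 B=58 C=34 D=14 E=57] open={R4,R5,R6}
Step 10: reserve R7 C 9 -> on_hand[A=25 B=58 C=41 D=21 E=57] avail[A=19 B=58 C=25 D=14 E=57] open={R4,R5,R6,R7}
Step 11: commit R5 -> on_hand[A=25 B=58 C=34 D=21 E=57] avail[A=19 B=58 C=25 D=14 E=57] open={R4,R6,R7}
Step 12: commit R6 -> on_hand[A=19 B=58 C=34 D=21 E=57] avail[A=19 B=58 C=25 D=14 E=57] open={R4,R7}
Step 13: reserve R8 D 5 -> on_hand[A=19 B=58 C=34 D=21 E=57] avail[A=19 B=58 C=25 D=9 E=57] open={R4,R7,R8}
Step 14: reserve R9 D 6 -> on_hand[A=19 B=58 C=34 D=21 E=57] avail[A=19 B=58 C=25 D=3 E=57] open={R4,R7,R8,R9}
Step 15: commit R8 -> on_hand[A=19 B=58 C=34 D=16 E=57] avail[A=19 B=58 C=25 D=3 E=57] open={R4,R7,R9}
Step 16: commit R7 -> on_hand[A=19 B=58 C=25 D=16 E=57] avail[A=19 B=58 C=25 D=3 E=57] open={R4,R9}
Step 17: cancel R4 -> on_hand[A=19 B=58 C=25 D=16 E=57] avail[A=19 B=58 C=25 D=10 E=57] open={R9}
Final available[A] = 19

Answer: 19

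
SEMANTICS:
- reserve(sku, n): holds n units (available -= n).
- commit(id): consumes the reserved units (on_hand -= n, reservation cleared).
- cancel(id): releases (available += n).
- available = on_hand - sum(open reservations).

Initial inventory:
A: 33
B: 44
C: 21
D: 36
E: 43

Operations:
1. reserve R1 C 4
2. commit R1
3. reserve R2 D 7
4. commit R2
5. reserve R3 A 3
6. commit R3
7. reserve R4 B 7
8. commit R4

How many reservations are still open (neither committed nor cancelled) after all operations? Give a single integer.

Answer: 0

Derivation:
Step 1: reserve R1 C 4 -> on_hand[A=33 B=44 C=21 D=36 E=43] avail[A=33 B=44 C=17 D=36 E=43] open={R1}
Step 2: commit R1 -> on_hand[A=33 B=44 C=17 D=36 E=43] avail[A=33 B=44 C=17 D=36 E=43] open={}
Step 3: reserve R2 D 7 -> on_hand[A=33 B=44 C=17 D=36 E=43] avail[A=33 B=44 C=17 D=29 E=43] open={R2}
Step 4: commit R2 -> on_hand[A=33 B=44 C=17 D=29 E=43] avail[A=33 B=44 C=17 D=29 E=43] open={}
Step 5: reserve R3 A 3 -> on_hand[A=33 B=44 C=17 D=29 E=43] avail[A=30 B=44 C=17 D=29 E=43] open={R3}
Step 6: commit R3 -> on_hand[A=30 B=44 C=17 D=29 E=43] avail[A=30 B=44 C=17 D=29 E=43] open={}
Step 7: reserve R4 B 7 -> on_hand[A=30 B=44 C=17 D=29 E=43] avail[A=30 B=37 C=17 D=29 E=43] open={R4}
Step 8: commit R4 -> on_hand[A=30 B=37 C=17 D=29 E=43] avail[A=30 B=37 C=17 D=29 E=43] open={}
Open reservations: [] -> 0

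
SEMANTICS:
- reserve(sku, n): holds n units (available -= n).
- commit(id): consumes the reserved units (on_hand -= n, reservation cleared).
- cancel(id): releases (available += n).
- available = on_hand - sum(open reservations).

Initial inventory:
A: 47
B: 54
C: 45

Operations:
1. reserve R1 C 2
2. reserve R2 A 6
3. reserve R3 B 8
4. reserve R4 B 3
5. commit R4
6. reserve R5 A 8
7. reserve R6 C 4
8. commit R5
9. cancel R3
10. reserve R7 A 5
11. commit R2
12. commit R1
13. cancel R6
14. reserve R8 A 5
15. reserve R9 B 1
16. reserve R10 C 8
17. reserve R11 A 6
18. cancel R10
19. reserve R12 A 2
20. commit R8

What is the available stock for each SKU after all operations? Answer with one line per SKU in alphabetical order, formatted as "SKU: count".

Step 1: reserve R1 C 2 -> on_hand[A=47 B=54 C=45] avail[A=47 B=54 C=43] open={R1}
Step 2: reserve R2 A 6 -> on_hand[A=47 B=54 C=45] avail[A=41 B=54 C=43] open={R1,R2}
Step 3: reserve R3 B 8 -> on_hand[A=47 B=54 C=45] avail[A=41 B=46 C=43] open={R1,R2,R3}
Step 4: reserve R4 B 3 -> on_hand[A=47 B=54 C=45] avail[A=41 B=43 C=43] open={R1,R2,R3,R4}
Step 5: commit R4 -> on_hand[A=47 B=51 C=45] avail[A=41 B=43 C=43] open={R1,R2,R3}
Step 6: reserve R5 A 8 -> on_hand[A=47 B=51 C=45] avail[A=33 B=43 C=43] open={R1,R2,R3,R5}
Step 7: reserve R6 C 4 -> on_hand[A=47 B=51 C=45] avail[A=33 B=43 C=39] open={R1,R2,R3,R5,R6}
Step 8: commit R5 -> on_hand[A=39 B=51 C=45] avail[A=33 B=43 C=39] open={R1,R2,R3,R6}
Step 9: cancel R3 -> on_hand[A=39 B=51 C=45] avail[A=33 B=51 C=39] open={R1,R2,R6}
Step 10: reserve R7 A 5 -> on_hand[A=39 B=51 C=45] avail[A=28 B=51 C=39] open={R1,R2,R6,R7}
Step 11: commit R2 -> on_hand[A=33 B=51 C=45] avail[A=28 B=51 C=39] open={R1,R6,R7}
Step 12: commit R1 -> on_hand[A=33 B=51 C=43] avail[A=28 B=51 C=39] open={R6,R7}
Step 13: cancel R6 -> on_hand[A=33 B=51 C=43] avail[A=28 B=51 C=43] open={R7}
Step 14: reserve R8 A 5 -> on_hand[A=33 B=51 C=43] avail[A=23 B=51 C=43] open={R7,R8}
Step 15: reserve R9 B 1 -> on_hand[A=33 B=51 C=43] avail[A=23 B=50 C=43] open={R7,R8,R9}
Step 16: reserve R10 C 8 -> on_hand[A=33 B=51 C=43] avail[A=23 B=50 C=35] open={R10,R7,R8,R9}
Step 17: reserve R11 A 6 -> on_hand[A=33 B=51 C=43] avail[A=17 B=50 C=35] open={R10,R11,R7,R8,R9}
Step 18: cancel R10 -> on_hand[A=33 B=51 C=43] avail[A=17 B=50 C=43] open={R11,R7,R8,R9}
Step 19: reserve R12 A 2 -> on_hand[A=33 B=51 C=43] avail[A=15 B=50 C=43] open={R11,R12,R7,R8,R9}
Step 20: commit R8 -> on_hand[A=28 B=51 C=43] avail[A=15 B=50 C=43] open={R11,R12,R7,R9}

Answer: A: 15
B: 50
C: 43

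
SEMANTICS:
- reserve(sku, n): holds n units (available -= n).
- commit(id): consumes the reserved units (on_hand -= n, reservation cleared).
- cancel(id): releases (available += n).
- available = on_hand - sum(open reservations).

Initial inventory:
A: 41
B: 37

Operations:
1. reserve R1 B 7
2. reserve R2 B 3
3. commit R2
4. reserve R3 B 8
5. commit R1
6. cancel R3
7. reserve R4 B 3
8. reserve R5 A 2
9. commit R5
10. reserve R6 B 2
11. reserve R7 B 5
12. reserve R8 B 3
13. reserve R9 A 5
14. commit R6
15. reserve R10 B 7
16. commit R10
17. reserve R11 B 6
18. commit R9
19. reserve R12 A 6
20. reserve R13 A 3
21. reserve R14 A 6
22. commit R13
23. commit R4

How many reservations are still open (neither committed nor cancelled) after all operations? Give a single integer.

Step 1: reserve R1 B 7 -> on_hand[A=41 B=37] avail[A=41 B=30] open={R1}
Step 2: reserve R2 B 3 -> on_hand[A=41 B=37] avail[A=41 B=27] open={R1,R2}
Step 3: commit R2 -> on_hand[A=41 B=34] avail[A=41 B=27] open={R1}
Step 4: reserve R3 B 8 -> on_hand[A=41 B=34] avail[A=41 B=19] open={R1,R3}
Step 5: commit R1 -> on_hand[A=41 B=27] avail[A=41 B=19] open={R3}
Step 6: cancel R3 -> on_hand[A=41 B=27] avail[A=41 B=27] open={}
Step 7: reserve R4 B 3 -> on_hand[A=41 B=27] avail[A=41 B=24] open={R4}
Step 8: reserve R5 A 2 -> on_hand[A=41 B=27] avail[A=39 B=24] open={R4,R5}
Step 9: commit R5 -> on_hand[A=39 B=27] avail[A=39 B=24] open={R4}
Step 10: reserve R6 B 2 -> on_hand[A=39 B=27] avail[A=39 B=22] open={R4,R6}
Step 11: reserve R7 B 5 -> on_hand[A=39 B=27] avail[A=39 B=17] open={R4,R6,R7}
Step 12: reserve R8 B 3 -> on_hand[A=39 B=27] avail[A=39 B=14] open={R4,R6,R7,R8}
Step 13: reserve R9 A 5 -> on_hand[A=39 B=27] avail[A=34 B=14] open={R4,R6,R7,R8,R9}
Step 14: commit R6 -> on_hand[A=39 B=25] avail[A=34 B=14] open={R4,R7,R8,R9}
Step 15: reserve R10 B 7 -> on_hand[A=39 B=25] avail[A=34 B=7] open={R10,R4,R7,R8,R9}
Step 16: commit R10 -> on_hand[A=39 B=18] avail[A=34 B=7] open={R4,R7,R8,R9}
Step 17: reserve R11 B 6 -> on_hand[A=39 B=18] avail[A=34 B=1] open={R11,R4,R7,R8,R9}
Step 18: commit R9 -> on_hand[A=34 B=18] avail[A=34 B=1] open={R11,R4,R7,R8}
Step 19: reserve R12 A 6 -> on_hand[A=34 B=18] avail[A=28 B=1] open={R11,R12,R4,R7,R8}
Step 20: reserve R13 A 3 -> on_hand[A=34 B=18] avail[A=25 B=1] open={R11,R12,R13,R4,R7,R8}
Step 21: reserve R14 A 6 -> on_hand[A=34 B=18] avail[A=19 B=1] open={R11,R12,R13,R14,R4,R7,R8}
Step 22: commit R13 -> on_hand[A=31 B=18] avail[A=19 B=1] open={R11,R12,R14,R4,R7,R8}
Step 23: commit R4 -> on_hand[A=31 B=15] avail[A=19 B=1] open={R11,R12,R14,R7,R8}
Open reservations: ['R11', 'R12', 'R14', 'R7', 'R8'] -> 5

Answer: 5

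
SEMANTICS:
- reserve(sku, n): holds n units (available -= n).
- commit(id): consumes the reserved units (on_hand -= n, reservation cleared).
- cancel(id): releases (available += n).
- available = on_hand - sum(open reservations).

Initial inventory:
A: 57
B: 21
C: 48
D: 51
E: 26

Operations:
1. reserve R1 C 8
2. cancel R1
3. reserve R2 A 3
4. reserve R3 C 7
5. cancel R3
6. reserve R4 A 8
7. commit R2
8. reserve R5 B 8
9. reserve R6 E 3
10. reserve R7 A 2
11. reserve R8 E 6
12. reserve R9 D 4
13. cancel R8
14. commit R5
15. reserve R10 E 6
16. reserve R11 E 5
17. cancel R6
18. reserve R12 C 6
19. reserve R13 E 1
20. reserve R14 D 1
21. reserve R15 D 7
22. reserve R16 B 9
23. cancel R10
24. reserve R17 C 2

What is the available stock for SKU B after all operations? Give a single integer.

Step 1: reserve R1 C 8 -> on_hand[A=57 B=21 C=48 D=51 E=26] avail[A=57 B=21 C=40 D=51 E=26] open={R1}
Step 2: cancel R1 -> on_hand[A=57 B=21 C=48 D=51 E=26] avail[A=57 B=21 C=48 D=51 E=26] open={}
Step 3: reserve R2 A 3 -> on_hand[A=57 B=21 C=48 D=51 E=26] avail[A=54 B=21 C=48 D=51 E=26] open={R2}
Step 4: reserve R3 C 7 -> on_hand[A=57 B=21 C=48 D=51 E=26] avail[A=54 B=21 C=41 D=51 E=26] open={R2,R3}
Step 5: cancel R3 -> on_hand[A=57 B=21 C=48 D=51 E=26] avail[A=54 B=21 C=48 D=51 E=26] open={R2}
Step 6: reserve R4 A 8 -> on_hand[A=57 B=21 C=48 D=51 E=26] avail[A=46 B=21 C=48 D=51 E=26] open={R2,R4}
Step 7: commit R2 -> on_hand[A=54 B=21 C=48 D=51 E=26] avail[A=46 B=21 C=48 D=51 E=26] open={R4}
Step 8: reserve R5 B 8 -> on_hand[A=54 B=21 C=48 D=51 E=26] avail[A=46 B=13 C=48 D=51 E=26] open={R4,R5}
Step 9: reserve R6 E 3 -> on_hand[A=54 B=21 C=48 D=51 E=26] avail[A=46 B=13 C=48 D=51 E=23] open={R4,R5,R6}
Step 10: reserve R7 A 2 -> on_hand[A=54 B=21 C=48 D=51 E=26] avail[A=44 B=13 C=48 D=51 E=23] open={R4,R5,R6,R7}
Step 11: reserve R8 E 6 -> on_hand[A=54 B=21 C=48 D=51 E=26] avail[A=44 B=13 C=48 D=51 E=17] open={R4,R5,R6,R7,R8}
Step 12: reserve R9 D 4 -> on_hand[A=54 B=21 C=48 D=51 E=26] avail[A=44 B=13 C=48 D=47 E=17] open={R4,R5,R6,R7,R8,R9}
Step 13: cancel R8 -> on_hand[A=54 B=21 C=48 D=51 E=26] avail[A=44 B=13 C=48 D=47 E=23] open={R4,R5,R6,R7,R9}
Step 14: commit R5 -> on_hand[A=54 B=13 C=48 D=51 E=26] avail[A=44 B=13 C=48 D=47 E=23] open={R4,R6,R7,R9}
Step 15: reserve R10 E 6 -> on_hand[A=54 B=13 C=48 D=51 E=26] avail[A=44 B=13 C=48 D=47 E=17] open={R10,R4,R6,R7,R9}
Step 16: reserve R11 E 5 -> on_hand[A=54 B=13 C=48 D=51 E=26] avail[A=44 B=13 C=48 D=47 E=12] open={R10,R11,R4,R6,R7,R9}
Step 17: cancel R6 -> on_hand[A=54 B=13 C=48 D=51 E=26] avail[A=44 B=13 C=48 D=47 E=15] open={R10,R11,R4,R7,R9}
Step 18: reserve R12 C 6 -> on_hand[A=54 B=13 C=48 D=51 E=26] avail[A=44 B=13 C=42 D=47 E=15] open={R10,R11,R12,R4,R7,R9}
Step 19: reserve R13 E 1 -> on_hand[A=54 B=13 C=48 D=51 E=26] avail[A=44 B=13 C=42 D=47 E=14] open={R10,R11,R12,R13,R4,R7,R9}
Step 20: reserve R14 D 1 -> on_hand[A=54 B=13 C=48 D=51 E=26] avail[A=44 B=13 C=42 D=46 E=14] open={R10,R11,R12,R13,R14,R4,R7,R9}
Step 21: reserve R15 D 7 -> on_hand[A=54 B=13 C=48 D=51 E=26] avail[A=44 B=13 C=42 D=39 E=14] open={R10,R11,R12,R13,R14,R15,R4,R7,R9}
Step 22: reserve R16 B 9 -> on_hand[A=54 B=13 C=48 D=51 E=26] avail[A=44 B=4 C=42 D=39 E=14] open={R10,R11,R12,R13,R14,R15,R16,R4,R7,R9}
Step 23: cancel R10 -> on_hand[A=54 B=13 C=48 D=51 E=26] avail[A=44 B=4 C=42 D=39 E=20] open={R11,R12,R13,R14,R15,R16,R4,R7,R9}
Step 24: reserve R17 C 2 -> on_hand[A=54 B=13 C=48 D=51 E=26] avail[A=44 B=4 C=40 D=39 E=20] open={R11,R12,R13,R14,R15,R16,R17,R4,R7,R9}
Final available[B] = 4

Answer: 4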